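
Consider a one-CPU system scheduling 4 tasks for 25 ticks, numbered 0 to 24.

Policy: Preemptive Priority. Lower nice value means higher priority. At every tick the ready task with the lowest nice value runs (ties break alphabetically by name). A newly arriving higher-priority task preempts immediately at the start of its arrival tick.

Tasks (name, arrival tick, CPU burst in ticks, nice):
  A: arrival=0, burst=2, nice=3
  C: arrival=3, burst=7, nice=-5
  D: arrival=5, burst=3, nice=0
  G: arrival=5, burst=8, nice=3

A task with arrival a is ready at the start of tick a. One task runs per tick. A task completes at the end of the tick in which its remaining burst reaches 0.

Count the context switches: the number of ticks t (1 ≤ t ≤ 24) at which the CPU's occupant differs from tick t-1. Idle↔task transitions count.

context switches = 5

t=0: ready={A} → run A
t=1: ready={A} → run A
t=2: (idle)
t=3: ready={C} → run C
t=4: ready={C} → run C
t=5: ready={C,D,G} → run C
t=6: ready={C,D,G} → run C
t=7: ready={C,D,G} → run C
t=8: ready={C,D,G} → run C
t=9: ready={C,D,G} → run C
t=10: ready={D,G} → run D
t=11: ready={D,G} → run D
t=12: ready={D,G} → run D
t=13: ready={G} → run G
t=14: ready={G} → run G
t=15: ready={G} → run G
t=16: ready={G} → run G
t=17: ready={G} → run G
t=18: ready={G} → run G
t=19: ready={G} → run G
t=20: ready={G} → run G
t=21: (idle)
t=22: (idle)
t=23: (idle)
t=24: (idle)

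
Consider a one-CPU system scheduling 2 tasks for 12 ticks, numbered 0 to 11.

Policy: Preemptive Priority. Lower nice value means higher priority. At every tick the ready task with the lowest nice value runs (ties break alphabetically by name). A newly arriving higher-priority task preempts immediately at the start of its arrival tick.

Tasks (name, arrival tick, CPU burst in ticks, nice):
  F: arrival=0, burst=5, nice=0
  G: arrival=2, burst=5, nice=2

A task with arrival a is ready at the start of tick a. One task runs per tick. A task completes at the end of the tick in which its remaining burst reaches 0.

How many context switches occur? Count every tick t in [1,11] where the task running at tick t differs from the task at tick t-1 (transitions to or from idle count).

context switches = 2

t=0: ready={F} → run F
t=1: ready={F} → run F
t=2: ready={F,G} → run F
t=3: ready={F,G} → run F
t=4: ready={F,G} → run F
t=5: ready={G} → run G
t=6: ready={G} → run G
t=7: ready={G} → run G
t=8: ready={G} → run G
t=9: ready={G} → run G
t=10: (idle)
t=11: (idle)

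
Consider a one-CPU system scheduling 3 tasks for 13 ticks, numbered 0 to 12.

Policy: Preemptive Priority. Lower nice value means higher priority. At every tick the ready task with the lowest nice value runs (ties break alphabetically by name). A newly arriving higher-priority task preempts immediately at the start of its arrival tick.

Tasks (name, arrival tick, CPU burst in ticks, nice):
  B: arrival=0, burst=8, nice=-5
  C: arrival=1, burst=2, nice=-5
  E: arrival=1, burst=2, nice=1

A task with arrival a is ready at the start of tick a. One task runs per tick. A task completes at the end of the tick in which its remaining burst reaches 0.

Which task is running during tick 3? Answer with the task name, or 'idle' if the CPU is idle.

running at tick 3 = B

t=0: ready={B} → run B
t=1: ready={B,C,E} → run B
t=2: ready={B,C,E} → run B
t=3: ready={B,C,E} → run B
t=4: ready={B,C,E} → run B
t=5: ready={B,C,E} → run B
t=6: ready={B,C,E} → run B
t=7: ready={B,C,E} → run B
t=8: ready={C,E} → run C
t=9: ready={C,E} → run C
t=10: ready={E} → run E
t=11: ready={E} → run E
t=12: (idle)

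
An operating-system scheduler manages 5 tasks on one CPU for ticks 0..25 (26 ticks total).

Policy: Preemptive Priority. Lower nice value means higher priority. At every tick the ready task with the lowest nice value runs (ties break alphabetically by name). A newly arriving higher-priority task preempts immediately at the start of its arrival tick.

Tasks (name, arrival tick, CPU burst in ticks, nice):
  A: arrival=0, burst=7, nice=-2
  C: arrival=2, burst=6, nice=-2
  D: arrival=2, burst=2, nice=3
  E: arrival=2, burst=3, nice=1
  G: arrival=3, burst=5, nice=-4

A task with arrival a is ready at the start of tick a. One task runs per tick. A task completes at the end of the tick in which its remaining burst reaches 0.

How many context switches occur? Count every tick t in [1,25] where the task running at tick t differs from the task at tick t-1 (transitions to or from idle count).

context switches = 6

t=0: ready={A} → run A
t=1: ready={A} → run A
t=2: ready={A,C,D,E} → run A
t=3: ready={A,C,D,E,G} → run G
t=4: ready={A,C,D,E,G} → run G
t=5: ready={A,C,D,E,G} → run G
t=6: ready={A,C,D,E,G} → run G
t=7: ready={A,C,D,E,G} → run G
t=8: ready={A,C,D,E} → run A
t=9: ready={A,C,D,E} → run A
t=10: ready={A,C,D,E} → run A
t=11: ready={A,C,D,E} → run A
t=12: ready={C,D,E} → run C
t=13: ready={C,D,E} → run C
t=14: ready={C,D,E} → run C
t=15: ready={C,D,E} → run C
t=16: ready={C,D,E} → run C
t=17: ready={C,D,E} → run C
t=18: ready={D,E} → run E
t=19: ready={D,E} → run E
t=20: ready={D,E} → run E
t=21: ready={D} → run D
t=22: ready={D} → run D
t=23: (idle)
t=24: (idle)
t=25: (idle)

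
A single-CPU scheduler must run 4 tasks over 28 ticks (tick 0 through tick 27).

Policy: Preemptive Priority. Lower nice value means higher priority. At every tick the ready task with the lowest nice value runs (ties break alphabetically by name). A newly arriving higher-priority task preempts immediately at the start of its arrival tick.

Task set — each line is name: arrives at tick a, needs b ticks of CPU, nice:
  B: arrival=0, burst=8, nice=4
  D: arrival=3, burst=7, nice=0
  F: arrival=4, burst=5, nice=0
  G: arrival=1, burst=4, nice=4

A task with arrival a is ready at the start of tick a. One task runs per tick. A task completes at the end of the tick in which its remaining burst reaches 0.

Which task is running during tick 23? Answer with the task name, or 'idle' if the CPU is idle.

t=0: ready={B} → run B
t=1: ready={B,G} → run B
t=2: ready={B,G} → run B
t=3: ready={B,D,G} → run D
t=4: ready={B,D,F,G} → run D
t=5: ready={B,D,F,G} → run D
t=6: ready={B,D,F,G} → run D
t=7: ready={B,D,F,G} → run D
t=8: ready={B,D,F,G} → run D
t=9: ready={B,D,F,G} → run D
t=10: ready={B,F,G} → run F
t=11: ready={B,F,G} → run F
t=12: ready={B,F,G} → run F
t=13: ready={B,F,G} → run F
t=14: ready={B,F,G} → run F
t=15: ready={B,G} → run B
t=16: ready={B,G} → run B
t=17: ready={B,G} → run B
t=18: ready={B,G} → run B
t=19: ready={B,G} → run B
t=20: ready={G} → run G
t=21: ready={G} → run G
t=22: ready={G} → run G
t=23: ready={G} → run G
t=24: (idle)
t=25: (idle)
t=26: (idle)
t=27: (idle)

running at tick 23 = G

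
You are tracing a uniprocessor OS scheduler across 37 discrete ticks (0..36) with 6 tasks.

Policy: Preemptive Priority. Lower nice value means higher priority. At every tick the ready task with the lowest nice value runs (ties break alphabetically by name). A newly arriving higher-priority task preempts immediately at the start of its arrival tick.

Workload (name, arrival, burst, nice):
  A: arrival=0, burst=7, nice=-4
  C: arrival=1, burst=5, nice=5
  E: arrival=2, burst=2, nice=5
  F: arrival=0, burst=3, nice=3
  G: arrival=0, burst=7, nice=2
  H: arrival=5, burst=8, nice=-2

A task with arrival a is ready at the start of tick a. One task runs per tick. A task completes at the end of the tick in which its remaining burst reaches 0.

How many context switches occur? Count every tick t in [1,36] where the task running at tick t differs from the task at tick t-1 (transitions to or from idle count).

context switches = 6

t=0: ready={A,F,G} → run A
t=1: ready={A,C,F,G} → run A
t=2: ready={A,C,E,F,G} → run A
t=3: ready={A,C,E,F,G} → run A
t=4: ready={A,C,E,F,G} → run A
t=5: ready={A,C,E,F,G,H} → run A
t=6: ready={A,C,E,F,G,H} → run A
t=7: ready={C,E,F,G,H} → run H
t=8: ready={C,E,F,G,H} → run H
t=9: ready={C,E,F,G,H} → run H
t=10: ready={C,E,F,G,H} → run H
t=11: ready={C,E,F,G,H} → run H
t=12: ready={C,E,F,G,H} → run H
t=13: ready={C,E,F,G,H} → run H
t=14: ready={C,E,F,G,H} → run H
t=15: ready={C,E,F,G} → run G
t=16: ready={C,E,F,G} → run G
t=17: ready={C,E,F,G} → run G
t=18: ready={C,E,F,G} → run G
t=19: ready={C,E,F,G} → run G
t=20: ready={C,E,F,G} → run G
t=21: ready={C,E,F,G} → run G
t=22: ready={C,E,F} → run F
t=23: ready={C,E,F} → run F
t=24: ready={C,E,F} → run F
t=25: ready={C,E} → run C
t=26: ready={C,E} → run C
t=27: ready={C,E} → run C
t=28: ready={C,E} → run C
t=29: ready={C,E} → run C
t=30: ready={E} → run E
t=31: ready={E} → run E
t=32: (idle)
t=33: (idle)
t=34: (idle)
t=35: (idle)
t=36: (idle)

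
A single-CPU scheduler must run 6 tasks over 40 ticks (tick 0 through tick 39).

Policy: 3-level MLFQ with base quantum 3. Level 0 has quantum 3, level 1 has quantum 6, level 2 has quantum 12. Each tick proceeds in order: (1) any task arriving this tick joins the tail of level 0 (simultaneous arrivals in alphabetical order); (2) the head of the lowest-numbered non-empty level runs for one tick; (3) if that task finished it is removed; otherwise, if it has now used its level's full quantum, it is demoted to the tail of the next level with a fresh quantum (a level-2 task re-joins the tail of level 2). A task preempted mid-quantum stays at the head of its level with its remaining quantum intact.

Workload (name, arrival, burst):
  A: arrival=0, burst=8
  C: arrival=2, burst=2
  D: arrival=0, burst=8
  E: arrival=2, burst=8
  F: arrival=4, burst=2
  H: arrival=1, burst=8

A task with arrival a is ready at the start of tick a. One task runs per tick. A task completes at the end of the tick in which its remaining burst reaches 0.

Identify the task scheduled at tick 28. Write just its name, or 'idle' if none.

t=0: L0/L1/L2 = AD/-/- → run A
t=1: L0/L1/L2 = ADH/-/- → run A
t=2: L0/L1/L2 = ADHCE/-/- → run A
t=3: L0/L1/L2 = DHCE/A/- → run D
t=4: L0/L1/L2 = DHCEF/A/- → run D
t=5: L0/L1/L2 = DHCEF/A/- → run D
t=6: L0/L1/L2 = HCEF/AD/- → run H
t=7: L0/L1/L2 = HCEF/AD/- → run H
t=8: L0/L1/L2 = HCEF/AD/- → run H
t=9: L0/L1/L2 = CEF/ADH/- → run C
t=10: L0/L1/L2 = CEF/ADH/- → run C
t=11: L0/L1/L2 = EF/ADH/- → run E
t=12: L0/L1/L2 = EF/ADH/- → run E
t=13: L0/L1/L2 = EF/ADH/- → run E
t=14: L0/L1/L2 = F/ADHE/- → run F
t=15: L0/L1/L2 = F/ADHE/- → run F
t=16: L0/L1/L2 = -/ADHE/- → run A
t=17: L0/L1/L2 = -/ADHE/- → run A
t=18: L0/L1/L2 = -/ADHE/- → run A
t=19: L0/L1/L2 = -/ADHE/- → run A
t=20: L0/L1/L2 = -/ADHE/- → run A
t=21: L0/L1/L2 = -/DHE/- → run D
t=22: L0/L1/L2 = -/DHE/- → run D
t=23: L0/L1/L2 = -/DHE/- → run D
t=24: L0/L1/L2 = -/DHE/- → run D
t=25: L0/L1/L2 = -/DHE/- → run D
t=26: L0/L1/L2 = -/HE/- → run H
t=27: L0/L1/L2 = -/HE/- → run H
t=28: L0/L1/L2 = -/HE/- → run H
t=29: L0/L1/L2 = -/HE/- → run H
t=30: L0/L1/L2 = -/HE/- → run H
t=31: L0/L1/L2 = -/E/- → run E
t=32: L0/L1/L2 = -/E/- → run E
t=33: L0/L1/L2 = -/E/- → run E
t=34: L0/L1/L2 = -/E/- → run E
t=35: L0/L1/L2 = -/E/- → run E
t=36: (idle)
t=37: (idle)
t=38: (idle)
t=39: (idle)

running at tick 28 = H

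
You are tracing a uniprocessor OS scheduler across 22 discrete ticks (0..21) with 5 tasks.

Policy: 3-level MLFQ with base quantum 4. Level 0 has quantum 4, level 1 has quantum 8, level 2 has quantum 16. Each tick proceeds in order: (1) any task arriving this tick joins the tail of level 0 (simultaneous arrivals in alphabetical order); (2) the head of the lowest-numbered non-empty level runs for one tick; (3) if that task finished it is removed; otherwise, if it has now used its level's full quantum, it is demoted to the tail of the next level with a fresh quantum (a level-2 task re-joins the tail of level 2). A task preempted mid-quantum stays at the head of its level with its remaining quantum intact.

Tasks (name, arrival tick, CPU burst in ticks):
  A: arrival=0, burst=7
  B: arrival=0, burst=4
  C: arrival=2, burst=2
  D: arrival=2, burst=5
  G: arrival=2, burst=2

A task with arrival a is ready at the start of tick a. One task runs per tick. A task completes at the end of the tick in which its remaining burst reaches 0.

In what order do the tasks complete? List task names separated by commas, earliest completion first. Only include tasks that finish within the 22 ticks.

completion order = B, C, G, A, D

t=0: L0/L1/L2 = AB/-/- → run A
t=1: L0/L1/L2 = AB/-/- → run A
t=2: L0/L1/L2 = ABCDG/-/- → run A
t=3: L0/L1/L2 = ABCDG/-/- → run A
t=4: L0/L1/L2 = BCDG/A/- → run B
t=5: L0/L1/L2 = BCDG/A/- → run B
t=6: L0/L1/L2 = BCDG/A/- → run B
t=7: L0/L1/L2 = BCDG/A/- → run B
t=8: L0/L1/L2 = CDG/A/- → run C
t=9: L0/L1/L2 = CDG/A/- → run C
t=10: L0/L1/L2 = DG/A/- → run D
t=11: L0/L1/L2 = DG/A/- → run D
t=12: L0/L1/L2 = DG/A/- → run D
t=13: L0/L1/L2 = DG/A/- → run D
t=14: L0/L1/L2 = G/AD/- → run G
t=15: L0/L1/L2 = G/AD/- → run G
t=16: L0/L1/L2 = -/AD/- → run A
t=17: L0/L1/L2 = -/AD/- → run A
t=18: L0/L1/L2 = -/AD/- → run A
t=19: L0/L1/L2 = -/D/- → run D
t=20: (idle)
t=21: (idle)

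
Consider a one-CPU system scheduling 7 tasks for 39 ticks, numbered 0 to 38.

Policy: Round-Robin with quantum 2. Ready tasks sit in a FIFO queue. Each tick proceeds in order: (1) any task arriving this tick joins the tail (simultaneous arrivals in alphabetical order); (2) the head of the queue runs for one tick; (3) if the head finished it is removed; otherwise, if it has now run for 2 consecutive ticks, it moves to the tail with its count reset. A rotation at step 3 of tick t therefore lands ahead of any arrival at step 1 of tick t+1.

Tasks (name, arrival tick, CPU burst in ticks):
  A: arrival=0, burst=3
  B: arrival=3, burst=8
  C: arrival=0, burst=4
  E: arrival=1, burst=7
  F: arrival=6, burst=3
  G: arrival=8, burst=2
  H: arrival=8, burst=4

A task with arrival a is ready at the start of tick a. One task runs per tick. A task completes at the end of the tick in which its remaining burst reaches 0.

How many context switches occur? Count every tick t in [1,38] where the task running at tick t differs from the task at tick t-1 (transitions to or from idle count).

t=0: queue=[A,C] q_used=0 → run A
t=1: queue=[A,C,E] q_used=1 → run A
t=2: queue=[C,E,A] q_used=0 → run C
t=3: queue=[C,E,A,B] q_used=1 → run C
t=4: queue=[E,A,B,C] q_used=0 → run E
t=5: queue=[E,A,B,C] q_used=1 → run E
t=6: queue=[A,B,C,E,F] q_used=0 → run A
t=7: queue=[B,C,E,F] q_used=0 → run B
t=8: queue=[B,C,E,F,G,H] q_used=1 → run B
t=9: queue=[C,E,F,G,H,B] q_used=0 → run C
t=10: queue=[C,E,F,G,H,B] q_used=1 → run C
t=11: queue=[E,F,G,H,B] q_used=0 → run E
t=12: queue=[E,F,G,H,B] q_used=1 → run E
t=13: queue=[F,G,H,B,E] q_used=0 → run F
t=14: queue=[F,G,H,B,E] q_used=1 → run F
t=15: queue=[G,H,B,E,F] q_used=0 → run G
t=16: queue=[G,H,B,E,F] q_used=1 → run G
t=17: queue=[H,B,E,F] q_used=0 → run H
t=18: queue=[H,B,E,F] q_used=1 → run H
t=19: queue=[B,E,F,H] q_used=0 → run B
t=20: queue=[B,E,F,H] q_used=1 → run B
t=21: queue=[E,F,H,B] q_used=0 → run E
t=22: queue=[E,F,H,B] q_used=1 → run E
t=23: queue=[F,H,B,E] q_used=0 → run F
t=24: queue=[H,B,E] q_used=0 → run H
t=25: queue=[H,B,E] q_used=1 → run H
t=26: queue=[B,E] q_used=0 → run B
t=27: queue=[B,E] q_used=1 → run B
t=28: queue=[E,B] q_used=0 → run E
t=29: queue=[B] q_used=0 → run B
t=30: queue=[B] q_used=1 → run B
t=31: (idle)
t=32: (idle)
t=33: (idle)
t=34: (idle)
t=35: (idle)
t=36: (idle)
t=37: (idle)
t=38: (idle)

context switches = 17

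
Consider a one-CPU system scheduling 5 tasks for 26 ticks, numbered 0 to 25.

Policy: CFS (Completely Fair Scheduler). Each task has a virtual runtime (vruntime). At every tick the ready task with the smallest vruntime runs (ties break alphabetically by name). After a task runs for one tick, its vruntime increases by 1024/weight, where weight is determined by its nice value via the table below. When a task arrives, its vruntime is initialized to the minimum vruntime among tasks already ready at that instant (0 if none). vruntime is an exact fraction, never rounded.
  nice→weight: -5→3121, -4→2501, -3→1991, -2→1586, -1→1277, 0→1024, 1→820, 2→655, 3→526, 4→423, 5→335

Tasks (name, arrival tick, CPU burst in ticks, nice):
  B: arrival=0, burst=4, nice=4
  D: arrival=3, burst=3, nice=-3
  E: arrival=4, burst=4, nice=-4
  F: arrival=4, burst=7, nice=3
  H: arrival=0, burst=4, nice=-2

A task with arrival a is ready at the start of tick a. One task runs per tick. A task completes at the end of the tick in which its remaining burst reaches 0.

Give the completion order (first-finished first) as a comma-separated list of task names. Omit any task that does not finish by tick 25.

t=0: vr[B=0 H=0] → run B
t=1: vr[B=1024/423 H=0] → run H
t=2: vr[B=1024/423 H=512/793] → run H
t=3: vr[B=1024/423 D=1024/793 H=1024/793] → run D
t=4: vr[B=1024/423 D=2850816/1578863 E=1024/793 F=1024/793 H=1024/793] → run E
t=5: vr[B=1024/423 D=2850816/1578863 E=55296/32513 F=1024/793 H=1024/793] → run F
t=6: vr[B=1024/423 D=2850816/1578863 E=55296/32513 F=675328/208559 H=1024/793] → run H
t=7: vr[B=1024/423 D=2850816/1578863 E=55296/32513 F=675328/208559 H=1536/793] → run E
t=8: vr[B=1024/423 D=2850816/1578863 E=68608/32513 F=675328/208559 H=1536/793] → run D
t=9: vr[B=1024/423 D=3662848/1578863 E=68608/32513 F=675328/208559 H=1536/793] → run H
t=10: vr[B=1024/423 D=3662848/1578863 E=68608/32513 F=675328/208559] → run E
t=11: vr[B=1024/423 D=3662848/1578863 E=81920/32513 F=675328/208559] → run D
t=12: vr[B=1024/423 E=81920/32513 F=675328/208559] → run B
t=13: vr[B=2048/423 E=81920/32513 F=675328/208559] → run E
t=14: vr[B=2048/423 F=675328/208559] → run F
t=15: vr[B=2048/423 F=1081344/208559] → run B
t=16: vr[B=1024/141 F=1081344/208559] → run F
t=17: vr[B=1024/141 F=1487360/208559] → run F
t=18: vr[B=1024/141 F=1893376/208559] → run B
t=19: vr[F=1893376/208559] → run F
t=20: vr[F=2299392/208559] → run F
t=21: vr[F=2705408/208559] → run F
t=22: (idle)
t=23: (idle)
t=24: (idle)
t=25: (idle)

completion order = H, D, E, B, F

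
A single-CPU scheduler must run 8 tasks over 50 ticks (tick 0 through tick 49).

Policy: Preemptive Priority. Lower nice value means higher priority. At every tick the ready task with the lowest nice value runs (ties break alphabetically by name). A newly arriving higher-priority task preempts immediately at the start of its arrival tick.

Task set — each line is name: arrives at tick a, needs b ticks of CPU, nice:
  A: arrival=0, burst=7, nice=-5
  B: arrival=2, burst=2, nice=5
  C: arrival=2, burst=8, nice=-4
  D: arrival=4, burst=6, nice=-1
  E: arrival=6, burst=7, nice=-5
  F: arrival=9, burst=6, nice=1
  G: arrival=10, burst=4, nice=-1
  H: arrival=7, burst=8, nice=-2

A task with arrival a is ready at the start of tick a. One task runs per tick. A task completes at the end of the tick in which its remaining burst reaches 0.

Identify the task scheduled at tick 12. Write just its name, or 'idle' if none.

t=0: ready={A} → run A
t=1: ready={A} → run A
t=2: ready={A,B,C} → run A
t=3: ready={A,B,C} → run A
t=4: ready={A,B,C,D} → run A
t=5: ready={A,B,C,D} → run A
t=6: ready={A,B,C,D,E} → run A
t=7: ready={B,C,D,E,H} → run E
t=8: ready={B,C,D,E,H} → run E
t=9: ready={B,C,D,E,F,H} → run E
t=10: ready={B,C,D,E,F,G,H} → run E
t=11: ready={B,C,D,E,F,G,H} → run E
t=12: ready={B,C,D,E,F,G,H} → run E
t=13: ready={B,C,D,E,F,G,H} → run E
t=14: ready={B,C,D,F,G,H} → run C
t=15: ready={B,C,D,F,G,H} → run C
t=16: ready={B,C,D,F,G,H} → run C
t=17: ready={B,C,D,F,G,H} → run C
t=18: ready={B,C,D,F,G,H} → run C
t=19: ready={B,C,D,F,G,H} → run C
t=20: ready={B,C,D,F,G,H} → run C
t=21: ready={B,C,D,F,G,H} → run C
t=22: ready={B,D,F,G,H} → run H
t=23: ready={B,D,F,G,H} → run H
t=24: ready={B,D,F,G,H} → run H
t=25: ready={B,D,F,G,H} → run H
t=26: ready={B,D,F,G,H} → run H
t=27: ready={B,D,F,G,H} → run H
t=28: ready={B,D,F,G,H} → run H
t=29: ready={B,D,F,G,H} → run H
t=30: ready={B,D,F,G} → run D
t=31: ready={B,D,F,G} → run D
t=32: ready={B,D,F,G} → run D
t=33: ready={B,D,F,G} → run D
t=34: ready={B,D,F,G} → run D
t=35: ready={B,D,F,G} → run D
t=36: ready={B,F,G} → run G
t=37: ready={B,F,G} → run G
t=38: ready={B,F,G} → run G
t=39: ready={B,F,G} → run G
t=40: ready={B,F} → run F
t=41: ready={B,F} → run F
t=42: ready={B,F} → run F
t=43: ready={B,F} → run F
t=44: ready={B,F} → run F
t=45: ready={B,F} → run F
t=46: ready={B} → run B
t=47: ready={B} → run B
t=48: (idle)
t=49: (idle)

running at tick 12 = E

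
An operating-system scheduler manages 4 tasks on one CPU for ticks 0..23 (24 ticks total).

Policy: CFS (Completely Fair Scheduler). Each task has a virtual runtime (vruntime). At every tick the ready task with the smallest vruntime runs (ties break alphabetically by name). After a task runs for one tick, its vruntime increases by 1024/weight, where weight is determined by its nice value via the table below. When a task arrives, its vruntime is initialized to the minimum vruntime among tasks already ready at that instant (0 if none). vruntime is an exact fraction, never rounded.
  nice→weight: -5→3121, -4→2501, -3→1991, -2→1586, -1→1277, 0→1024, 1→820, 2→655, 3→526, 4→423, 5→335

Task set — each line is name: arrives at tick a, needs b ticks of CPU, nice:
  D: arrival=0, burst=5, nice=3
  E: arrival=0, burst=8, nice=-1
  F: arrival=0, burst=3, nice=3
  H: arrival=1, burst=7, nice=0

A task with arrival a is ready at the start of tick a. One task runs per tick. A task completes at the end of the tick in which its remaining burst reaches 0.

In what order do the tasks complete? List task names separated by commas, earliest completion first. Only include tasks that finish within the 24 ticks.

t=0: vr[D=0 E=0 F=0] → run D
t=1: vr[D=512/263 E=0 F=0 H=0] → run E
t=2: vr[D=512/263 E=1024/1277 F=0 H=0] → run F
t=3: vr[D=512/263 E=1024/1277 F=512/263 H=0] → run H
t=4: vr[D=512/263 E=1024/1277 F=512/263 H=1] → run E
t=5: vr[D=512/263 E=2048/1277 F=512/263 H=1] → run H
t=6: vr[D=512/263 E=2048/1277 F=512/263 H=2] → run E
t=7: vr[D=512/263 E=3072/1277 F=512/263 H=2] → run D
t=8: vr[D=1024/263 E=3072/1277 F=512/263 H=2] → run F
t=9: vr[D=1024/263 E=3072/1277 F=1024/263 H=2] → run H
t=10: vr[D=1024/263 E=3072/1277 F=1024/263 H=3] → run E
t=11: vr[D=1024/263 E=4096/1277 F=1024/263 H=3] → run H
t=12: vr[D=1024/263 E=4096/1277 F=1024/263 H=4] → run E
t=13: vr[D=1024/263 E=5120/1277 F=1024/263 H=4] → run D
t=14: vr[D=1536/263 E=5120/1277 F=1024/263 H=4] → run F
t=15: vr[D=1536/263 E=5120/1277 H=4] → run H
t=16: vr[D=1536/263 E=5120/1277 H=5] → run E
t=17: vr[D=1536/263 E=6144/1277 H=5] → run E
t=18: vr[D=1536/263 E=7168/1277 H=5] → run H
t=19: vr[D=1536/263 E=7168/1277 H=6] → run E
t=20: vr[D=1536/263 H=6] → run D
t=21: vr[D=2048/263 H=6] → run H
t=22: vr[D=2048/263] → run D
t=23: (idle)

completion order = F, E, H, D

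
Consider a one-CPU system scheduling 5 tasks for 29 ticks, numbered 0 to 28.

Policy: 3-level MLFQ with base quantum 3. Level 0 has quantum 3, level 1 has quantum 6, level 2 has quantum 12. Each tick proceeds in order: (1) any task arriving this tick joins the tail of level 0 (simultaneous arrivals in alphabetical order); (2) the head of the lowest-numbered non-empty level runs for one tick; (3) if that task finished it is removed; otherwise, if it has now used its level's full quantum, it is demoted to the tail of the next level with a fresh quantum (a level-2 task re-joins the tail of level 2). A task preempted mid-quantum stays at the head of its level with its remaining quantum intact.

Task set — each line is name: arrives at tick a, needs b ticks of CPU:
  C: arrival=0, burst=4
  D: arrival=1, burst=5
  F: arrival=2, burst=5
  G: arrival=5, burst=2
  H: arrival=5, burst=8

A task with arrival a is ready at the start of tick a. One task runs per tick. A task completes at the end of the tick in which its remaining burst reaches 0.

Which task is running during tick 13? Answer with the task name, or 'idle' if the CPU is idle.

running at tick 13 = H

t=0: L0/L1/L2 = C/-/- → run C
t=1: L0/L1/L2 = CD/-/- → run C
t=2: L0/L1/L2 = CDF/-/- → run C
t=3: L0/L1/L2 = DF/C/- → run D
t=4: L0/L1/L2 = DF/C/- → run D
t=5: L0/L1/L2 = DFGH/C/- → run D
t=6: L0/L1/L2 = FGH/CD/- → run F
t=7: L0/L1/L2 = FGH/CD/- → run F
t=8: L0/L1/L2 = FGH/CD/- → run F
t=9: L0/L1/L2 = GH/CDF/- → run G
t=10: L0/L1/L2 = GH/CDF/- → run G
t=11: L0/L1/L2 = H/CDF/- → run H
t=12: L0/L1/L2 = H/CDF/- → run H
t=13: L0/L1/L2 = H/CDF/- → run H
t=14: L0/L1/L2 = -/CDFH/- → run C
t=15: L0/L1/L2 = -/DFH/- → run D
t=16: L0/L1/L2 = -/DFH/- → run D
t=17: L0/L1/L2 = -/FH/- → run F
t=18: L0/L1/L2 = -/FH/- → run F
t=19: L0/L1/L2 = -/H/- → run H
t=20: L0/L1/L2 = -/H/- → run H
t=21: L0/L1/L2 = -/H/- → run H
t=22: L0/L1/L2 = -/H/- → run H
t=23: L0/L1/L2 = -/H/- → run H
t=24: (idle)
t=25: (idle)
t=26: (idle)
t=27: (idle)
t=28: (idle)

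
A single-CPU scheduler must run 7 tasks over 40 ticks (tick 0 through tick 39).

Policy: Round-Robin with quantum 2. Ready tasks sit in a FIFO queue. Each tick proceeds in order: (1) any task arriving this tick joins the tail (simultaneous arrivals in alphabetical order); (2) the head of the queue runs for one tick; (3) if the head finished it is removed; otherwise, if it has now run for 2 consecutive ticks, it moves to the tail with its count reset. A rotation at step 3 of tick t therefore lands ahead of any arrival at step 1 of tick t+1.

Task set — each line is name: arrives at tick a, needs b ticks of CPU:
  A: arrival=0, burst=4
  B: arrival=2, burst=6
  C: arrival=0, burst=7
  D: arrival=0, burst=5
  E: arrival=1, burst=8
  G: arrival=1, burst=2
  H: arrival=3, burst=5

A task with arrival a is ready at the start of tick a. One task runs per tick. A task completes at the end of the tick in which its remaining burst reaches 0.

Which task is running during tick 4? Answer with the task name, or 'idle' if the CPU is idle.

running at tick 4 = D

t=0: queue=[A,C,D] q_used=0 → run A
t=1: queue=[A,C,D,E,G] q_used=1 → run A
t=2: queue=[C,D,E,G,A,B] q_used=0 → run C
t=3: queue=[C,D,E,G,A,B,H] q_used=1 → run C
t=4: queue=[D,E,G,A,B,H,C] q_used=0 → run D
t=5: queue=[D,E,G,A,B,H,C] q_used=1 → run D
t=6: queue=[E,G,A,B,H,C,D] q_used=0 → run E
t=7: queue=[E,G,A,B,H,C,D] q_used=1 → run E
t=8: queue=[G,A,B,H,C,D,E] q_used=0 → run G
t=9: queue=[G,A,B,H,C,D,E] q_used=1 → run G
t=10: queue=[A,B,H,C,D,E] q_used=0 → run A
t=11: queue=[A,B,H,C,D,E] q_used=1 → run A
t=12: queue=[B,H,C,D,E] q_used=0 → run B
t=13: queue=[B,H,C,D,E] q_used=1 → run B
t=14: queue=[H,C,D,E,B] q_used=0 → run H
t=15: queue=[H,C,D,E,B] q_used=1 → run H
t=16: queue=[C,D,E,B,H] q_used=0 → run C
t=17: queue=[C,D,E,B,H] q_used=1 → run C
t=18: queue=[D,E,B,H,C] q_used=0 → run D
t=19: queue=[D,E,B,H,C] q_used=1 → run D
t=20: queue=[E,B,H,C,D] q_used=0 → run E
t=21: queue=[E,B,H,C,D] q_used=1 → run E
t=22: queue=[B,H,C,D,E] q_used=0 → run B
t=23: queue=[B,H,C,D,E] q_used=1 → run B
t=24: queue=[H,C,D,E,B] q_used=0 → run H
t=25: queue=[H,C,D,E,B] q_used=1 → run H
t=26: queue=[C,D,E,B,H] q_used=0 → run C
t=27: queue=[C,D,E,B,H] q_used=1 → run C
t=28: queue=[D,E,B,H,C] q_used=0 → run D
t=29: queue=[E,B,H,C] q_used=0 → run E
t=30: queue=[E,B,H,C] q_used=1 → run E
t=31: queue=[B,H,C,E] q_used=0 → run B
t=32: queue=[B,H,C,E] q_used=1 → run B
t=33: queue=[H,C,E] q_used=0 → run H
t=34: queue=[C,E] q_used=0 → run C
t=35: queue=[E] q_used=0 → run E
t=36: queue=[E] q_used=1 → run E
t=37: (idle)
t=38: (idle)
t=39: (idle)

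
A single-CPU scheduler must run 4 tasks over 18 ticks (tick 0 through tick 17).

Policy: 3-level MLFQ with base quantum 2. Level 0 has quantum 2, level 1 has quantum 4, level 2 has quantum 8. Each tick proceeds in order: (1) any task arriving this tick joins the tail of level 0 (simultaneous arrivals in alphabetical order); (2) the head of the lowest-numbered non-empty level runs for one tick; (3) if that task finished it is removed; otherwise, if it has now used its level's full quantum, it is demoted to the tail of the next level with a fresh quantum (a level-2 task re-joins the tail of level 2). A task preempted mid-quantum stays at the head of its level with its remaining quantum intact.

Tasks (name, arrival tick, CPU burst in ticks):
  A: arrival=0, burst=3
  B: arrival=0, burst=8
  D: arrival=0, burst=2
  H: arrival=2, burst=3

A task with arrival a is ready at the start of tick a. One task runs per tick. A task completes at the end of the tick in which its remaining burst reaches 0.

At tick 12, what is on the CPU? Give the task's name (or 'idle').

running at tick 12 = B

t=0: L0/L1/L2 = ABD/-/- → run A
t=1: L0/L1/L2 = ABD/-/- → run A
t=2: L0/L1/L2 = BDH/A/- → run B
t=3: L0/L1/L2 = BDH/A/- → run B
t=4: L0/L1/L2 = DH/AB/- → run D
t=5: L0/L1/L2 = DH/AB/- → run D
t=6: L0/L1/L2 = H/AB/- → run H
t=7: L0/L1/L2 = H/AB/- → run H
t=8: L0/L1/L2 = -/ABH/- → run A
t=9: L0/L1/L2 = -/BH/- → run B
t=10: L0/L1/L2 = -/BH/- → run B
t=11: L0/L1/L2 = -/BH/- → run B
t=12: L0/L1/L2 = -/BH/- → run B
t=13: L0/L1/L2 = -/H/B → run H
t=14: L0/L1/L2 = -/-/B → run B
t=15: L0/L1/L2 = -/-/B → run B
t=16: (idle)
t=17: (idle)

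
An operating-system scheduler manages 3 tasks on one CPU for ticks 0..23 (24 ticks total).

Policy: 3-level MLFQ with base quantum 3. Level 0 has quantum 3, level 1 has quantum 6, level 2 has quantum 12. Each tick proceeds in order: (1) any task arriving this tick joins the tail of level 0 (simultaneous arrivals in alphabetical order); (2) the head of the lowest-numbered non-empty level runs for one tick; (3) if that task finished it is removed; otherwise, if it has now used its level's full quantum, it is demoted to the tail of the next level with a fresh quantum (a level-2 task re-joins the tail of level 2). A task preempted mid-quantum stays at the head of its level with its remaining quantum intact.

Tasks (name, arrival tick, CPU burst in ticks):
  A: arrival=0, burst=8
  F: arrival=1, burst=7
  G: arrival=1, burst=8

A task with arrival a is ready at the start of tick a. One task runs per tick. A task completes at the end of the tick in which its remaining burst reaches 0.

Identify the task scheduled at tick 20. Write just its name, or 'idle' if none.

running at tick 20 = G

t=0: L0/L1/L2 = A/-/- → run A
t=1: L0/L1/L2 = AFG/-/- → run A
t=2: L0/L1/L2 = AFG/-/- → run A
t=3: L0/L1/L2 = FG/A/- → run F
t=4: L0/L1/L2 = FG/A/- → run F
t=5: L0/L1/L2 = FG/A/- → run F
t=6: L0/L1/L2 = G/AF/- → run G
t=7: L0/L1/L2 = G/AF/- → run G
t=8: L0/L1/L2 = G/AF/- → run G
t=9: L0/L1/L2 = -/AFG/- → run A
t=10: L0/L1/L2 = -/AFG/- → run A
t=11: L0/L1/L2 = -/AFG/- → run A
t=12: L0/L1/L2 = -/AFG/- → run A
t=13: L0/L1/L2 = -/AFG/- → run A
t=14: L0/L1/L2 = -/FG/- → run F
t=15: L0/L1/L2 = -/FG/- → run F
t=16: L0/L1/L2 = -/FG/- → run F
t=17: L0/L1/L2 = -/FG/- → run F
t=18: L0/L1/L2 = -/G/- → run G
t=19: L0/L1/L2 = -/G/- → run G
t=20: L0/L1/L2 = -/G/- → run G
t=21: L0/L1/L2 = -/G/- → run G
t=22: L0/L1/L2 = -/G/- → run G
t=23: (idle)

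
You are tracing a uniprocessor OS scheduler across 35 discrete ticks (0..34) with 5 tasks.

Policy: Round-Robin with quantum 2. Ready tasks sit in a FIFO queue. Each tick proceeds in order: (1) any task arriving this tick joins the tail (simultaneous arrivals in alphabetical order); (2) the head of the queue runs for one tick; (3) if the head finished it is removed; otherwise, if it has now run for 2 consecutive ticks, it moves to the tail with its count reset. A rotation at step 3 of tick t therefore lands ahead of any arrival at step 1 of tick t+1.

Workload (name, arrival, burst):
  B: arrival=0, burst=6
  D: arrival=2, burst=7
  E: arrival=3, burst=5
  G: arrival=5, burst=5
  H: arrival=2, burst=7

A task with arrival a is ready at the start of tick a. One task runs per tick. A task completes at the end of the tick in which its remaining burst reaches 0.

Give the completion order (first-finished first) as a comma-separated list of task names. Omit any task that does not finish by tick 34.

t=0: queue=[B] q_used=0 → run B
t=1: queue=[B] q_used=1 → run B
t=2: queue=[B,D,H] q_used=0 → run B
t=3: queue=[B,D,H,E] q_used=1 → run B
t=4: queue=[D,H,E,B] q_used=0 → run D
t=5: queue=[D,H,E,B,G] q_used=1 → run D
t=6: queue=[H,E,B,G,D] q_used=0 → run H
t=7: queue=[H,E,B,G,D] q_used=1 → run H
t=8: queue=[E,B,G,D,H] q_used=0 → run E
t=9: queue=[E,B,G,D,H] q_used=1 → run E
t=10: queue=[B,G,D,H,E] q_used=0 → run B
t=11: queue=[B,G,D,H,E] q_used=1 → run B
t=12: queue=[G,D,H,E] q_used=0 → run G
t=13: queue=[G,D,H,E] q_used=1 → run G
t=14: queue=[D,H,E,G] q_used=0 → run D
t=15: queue=[D,H,E,G] q_used=1 → run D
t=16: queue=[H,E,G,D] q_used=0 → run H
t=17: queue=[H,E,G,D] q_used=1 → run H
t=18: queue=[E,G,D,H] q_used=0 → run E
t=19: queue=[E,G,D,H] q_used=1 → run E
t=20: queue=[G,D,H,E] q_used=0 → run G
t=21: queue=[G,D,H,E] q_used=1 → run G
t=22: queue=[D,H,E,G] q_used=0 → run D
t=23: queue=[D,H,E,G] q_used=1 → run D
t=24: queue=[H,E,G,D] q_used=0 → run H
t=25: queue=[H,E,G,D] q_used=1 → run H
t=26: queue=[E,G,D,H] q_used=0 → run E
t=27: queue=[G,D,H] q_used=0 → run G
t=28: queue=[D,H] q_used=0 → run D
t=29: queue=[H] q_used=0 → run H
t=30: (idle)
t=31: (idle)
t=32: (idle)
t=33: (idle)
t=34: (idle)

completion order = B, E, G, D, H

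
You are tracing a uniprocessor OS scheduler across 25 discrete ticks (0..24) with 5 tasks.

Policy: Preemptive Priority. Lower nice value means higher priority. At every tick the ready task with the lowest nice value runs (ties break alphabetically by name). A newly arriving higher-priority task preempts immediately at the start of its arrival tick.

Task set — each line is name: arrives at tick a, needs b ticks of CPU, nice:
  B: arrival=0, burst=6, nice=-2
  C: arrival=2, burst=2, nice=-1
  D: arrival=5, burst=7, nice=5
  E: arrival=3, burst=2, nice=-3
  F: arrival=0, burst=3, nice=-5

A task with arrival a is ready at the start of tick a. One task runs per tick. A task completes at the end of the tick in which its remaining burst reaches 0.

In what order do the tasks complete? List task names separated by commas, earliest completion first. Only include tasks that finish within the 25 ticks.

completion order = F, E, B, C, D

t=0: ready={B,F} → run F
t=1: ready={B,F} → run F
t=2: ready={B,C,F} → run F
t=3: ready={B,C,E} → run E
t=4: ready={B,C,E} → run E
t=5: ready={B,C,D} → run B
t=6: ready={B,C,D} → run B
t=7: ready={B,C,D} → run B
t=8: ready={B,C,D} → run B
t=9: ready={B,C,D} → run B
t=10: ready={B,C,D} → run B
t=11: ready={C,D} → run C
t=12: ready={C,D} → run C
t=13: ready={D} → run D
t=14: ready={D} → run D
t=15: ready={D} → run D
t=16: ready={D} → run D
t=17: ready={D} → run D
t=18: ready={D} → run D
t=19: ready={D} → run D
t=20: (idle)
t=21: (idle)
t=22: (idle)
t=23: (idle)
t=24: (idle)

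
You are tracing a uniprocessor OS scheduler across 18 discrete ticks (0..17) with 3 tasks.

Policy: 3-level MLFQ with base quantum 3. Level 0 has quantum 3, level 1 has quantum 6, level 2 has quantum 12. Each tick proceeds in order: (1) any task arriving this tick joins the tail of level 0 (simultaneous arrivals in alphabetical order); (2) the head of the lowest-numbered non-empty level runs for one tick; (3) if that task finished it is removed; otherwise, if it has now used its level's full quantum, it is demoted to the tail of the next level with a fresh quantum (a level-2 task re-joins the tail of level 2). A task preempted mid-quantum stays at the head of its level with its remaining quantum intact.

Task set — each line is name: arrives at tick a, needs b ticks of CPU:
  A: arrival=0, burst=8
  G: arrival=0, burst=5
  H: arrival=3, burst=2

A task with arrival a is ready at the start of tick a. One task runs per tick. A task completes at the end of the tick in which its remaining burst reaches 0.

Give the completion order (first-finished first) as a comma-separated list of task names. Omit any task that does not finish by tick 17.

completion order = H, A, G

t=0: L0/L1/L2 = AG/-/- → run A
t=1: L0/L1/L2 = AG/-/- → run A
t=2: L0/L1/L2 = AG/-/- → run A
t=3: L0/L1/L2 = GH/A/- → run G
t=4: L0/L1/L2 = GH/A/- → run G
t=5: L0/L1/L2 = GH/A/- → run G
t=6: L0/L1/L2 = H/AG/- → run H
t=7: L0/L1/L2 = H/AG/- → run H
t=8: L0/L1/L2 = -/AG/- → run A
t=9: L0/L1/L2 = -/AG/- → run A
t=10: L0/L1/L2 = -/AG/- → run A
t=11: L0/L1/L2 = -/AG/- → run A
t=12: L0/L1/L2 = -/AG/- → run A
t=13: L0/L1/L2 = -/G/- → run G
t=14: L0/L1/L2 = -/G/- → run G
t=15: (idle)
t=16: (idle)
t=17: (idle)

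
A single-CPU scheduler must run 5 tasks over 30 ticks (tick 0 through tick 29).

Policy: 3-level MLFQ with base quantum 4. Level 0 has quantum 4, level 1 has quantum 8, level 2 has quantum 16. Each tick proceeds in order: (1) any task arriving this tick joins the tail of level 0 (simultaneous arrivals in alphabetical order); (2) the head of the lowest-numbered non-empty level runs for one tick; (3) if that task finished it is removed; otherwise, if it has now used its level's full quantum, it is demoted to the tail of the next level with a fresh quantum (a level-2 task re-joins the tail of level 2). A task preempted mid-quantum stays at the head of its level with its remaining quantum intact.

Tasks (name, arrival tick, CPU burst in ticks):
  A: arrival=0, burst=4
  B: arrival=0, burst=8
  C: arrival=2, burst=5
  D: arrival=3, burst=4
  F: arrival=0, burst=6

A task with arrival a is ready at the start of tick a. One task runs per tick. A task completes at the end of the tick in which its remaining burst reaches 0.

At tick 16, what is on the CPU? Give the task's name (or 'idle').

t=0: L0/L1/L2 = ABF/-/- → run A
t=1: L0/L1/L2 = ABF/-/- → run A
t=2: L0/L1/L2 = ABFC/-/- → run A
t=3: L0/L1/L2 = ABFCD/-/- → run A
t=4: L0/L1/L2 = BFCD/-/- → run B
t=5: L0/L1/L2 = BFCD/-/- → run B
t=6: L0/L1/L2 = BFCD/-/- → run B
t=7: L0/L1/L2 = BFCD/-/- → run B
t=8: L0/L1/L2 = FCD/B/- → run F
t=9: L0/L1/L2 = FCD/B/- → run F
t=10: L0/L1/L2 = FCD/B/- → run F
t=11: L0/L1/L2 = FCD/B/- → run F
t=12: L0/L1/L2 = CD/BF/- → run C
t=13: L0/L1/L2 = CD/BF/- → run C
t=14: L0/L1/L2 = CD/BF/- → run C
t=15: L0/L1/L2 = CD/BF/- → run C
t=16: L0/L1/L2 = D/BFC/- → run D
t=17: L0/L1/L2 = D/BFC/- → run D
t=18: L0/L1/L2 = D/BFC/- → run D
t=19: L0/L1/L2 = D/BFC/- → run D
t=20: L0/L1/L2 = -/BFC/- → run B
t=21: L0/L1/L2 = -/BFC/- → run B
t=22: L0/L1/L2 = -/BFC/- → run B
t=23: L0/L1/L2 = -/BFC/- → run B
t=24: L0/L1/L2 = -/FC/- → run F
t=25: L0/L1/L2 = -/FC/- → run F
t=26: L0/L1/L2 = -/C/- → run C
t=27: (idle)
t=28: (idle)
t=29: (idle)

running at tick 16 = D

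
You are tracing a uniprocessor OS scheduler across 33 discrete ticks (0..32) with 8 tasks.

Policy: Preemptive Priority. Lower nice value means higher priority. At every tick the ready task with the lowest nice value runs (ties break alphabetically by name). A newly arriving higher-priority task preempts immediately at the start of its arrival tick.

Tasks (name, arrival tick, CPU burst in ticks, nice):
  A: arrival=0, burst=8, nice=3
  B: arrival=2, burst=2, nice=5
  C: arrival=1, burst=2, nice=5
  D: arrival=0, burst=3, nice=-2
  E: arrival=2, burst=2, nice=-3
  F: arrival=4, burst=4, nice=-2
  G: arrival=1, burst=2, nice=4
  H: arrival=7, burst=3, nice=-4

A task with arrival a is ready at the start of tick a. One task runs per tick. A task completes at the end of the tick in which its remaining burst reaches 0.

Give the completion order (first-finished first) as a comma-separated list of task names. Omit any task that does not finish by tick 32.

t=0: ready={A,D} → run D
t=1: ready={A,C,D,G} → run D
t=2: ready={A,B,C,D,E,G} → run E
t=3: ready={A,B,C,D,E,G} → run E
t=4: ready={A,B,C,D,F,G} → run D
t=5: ready={A,B,C,F,G} → run F
t=6: ready={A,B,C,F,G} → run F
t=7: ready={A,B,C,F,G,H} → run H
t=8: ready={A,B,C,F,G,H} → run H
t=9: ready={A,B,C,F,G,H} → run H
t=10: ready={A,B,C,F,G} → run F
t=11: ready={A,B,C,F,G} → run F
t=12: ready={A,B,C,G} → run A
t=13: ready={A,B,C,G} → run A
t=14: ready={A,B,C,G} → run A
t=15: ready={A,B,C,G} → run A
t=16: ready={A,B,C,G} → run A
t=17: ready={A,B,C,G} → run A
t=18: ready={A,B,C,G} → run A
t=19: ready={A,B,C,G} → run A
t=20: ready={B,C,G} → run G
t=21: ready={B,C,G} → run G
t=22: ready={B,C} → run B
t=23: ready={B,C} → run B
t=24: ready={C} → run C
t=25: ready={C} → run C
t=26: (idle)
t=27: (idle)
t=28: (idle)
t=29: (idle)
t=30: (idle)
t=31: (idle)
t=32: (idle)

completion order = E, D, H, F, A, G, B, C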